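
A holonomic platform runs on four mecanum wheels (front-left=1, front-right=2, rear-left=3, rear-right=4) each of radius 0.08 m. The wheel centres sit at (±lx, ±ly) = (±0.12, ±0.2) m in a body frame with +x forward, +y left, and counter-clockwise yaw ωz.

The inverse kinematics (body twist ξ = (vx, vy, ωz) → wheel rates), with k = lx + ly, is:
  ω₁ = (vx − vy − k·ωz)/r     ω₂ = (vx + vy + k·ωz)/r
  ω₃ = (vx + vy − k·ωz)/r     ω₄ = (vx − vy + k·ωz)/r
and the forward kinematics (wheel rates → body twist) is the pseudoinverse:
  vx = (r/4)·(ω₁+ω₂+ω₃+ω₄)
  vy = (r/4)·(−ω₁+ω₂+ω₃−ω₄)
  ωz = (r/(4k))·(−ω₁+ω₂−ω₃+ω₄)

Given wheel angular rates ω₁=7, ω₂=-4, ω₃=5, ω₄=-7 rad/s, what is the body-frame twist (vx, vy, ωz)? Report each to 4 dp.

(0.0200, 0.0200, -1.4375)

k = lx + ly = 0.12 + 0.2 = 0.3200
ω₁+ω₂+ω₃+ω₄ = 1.0000  →  vx = (0.08/4)·1.0000 = 0.0200
−ω₁+ω₂+ω₃−ω₄ = 1.0000  →  vy = (0.08/4)·1.0000 = 0.0200
−ω₁+ω₂−ω₃+ω₄ = -23.0000  →  ωz = (0.08/1.2800)·-23.0000 = -1.4375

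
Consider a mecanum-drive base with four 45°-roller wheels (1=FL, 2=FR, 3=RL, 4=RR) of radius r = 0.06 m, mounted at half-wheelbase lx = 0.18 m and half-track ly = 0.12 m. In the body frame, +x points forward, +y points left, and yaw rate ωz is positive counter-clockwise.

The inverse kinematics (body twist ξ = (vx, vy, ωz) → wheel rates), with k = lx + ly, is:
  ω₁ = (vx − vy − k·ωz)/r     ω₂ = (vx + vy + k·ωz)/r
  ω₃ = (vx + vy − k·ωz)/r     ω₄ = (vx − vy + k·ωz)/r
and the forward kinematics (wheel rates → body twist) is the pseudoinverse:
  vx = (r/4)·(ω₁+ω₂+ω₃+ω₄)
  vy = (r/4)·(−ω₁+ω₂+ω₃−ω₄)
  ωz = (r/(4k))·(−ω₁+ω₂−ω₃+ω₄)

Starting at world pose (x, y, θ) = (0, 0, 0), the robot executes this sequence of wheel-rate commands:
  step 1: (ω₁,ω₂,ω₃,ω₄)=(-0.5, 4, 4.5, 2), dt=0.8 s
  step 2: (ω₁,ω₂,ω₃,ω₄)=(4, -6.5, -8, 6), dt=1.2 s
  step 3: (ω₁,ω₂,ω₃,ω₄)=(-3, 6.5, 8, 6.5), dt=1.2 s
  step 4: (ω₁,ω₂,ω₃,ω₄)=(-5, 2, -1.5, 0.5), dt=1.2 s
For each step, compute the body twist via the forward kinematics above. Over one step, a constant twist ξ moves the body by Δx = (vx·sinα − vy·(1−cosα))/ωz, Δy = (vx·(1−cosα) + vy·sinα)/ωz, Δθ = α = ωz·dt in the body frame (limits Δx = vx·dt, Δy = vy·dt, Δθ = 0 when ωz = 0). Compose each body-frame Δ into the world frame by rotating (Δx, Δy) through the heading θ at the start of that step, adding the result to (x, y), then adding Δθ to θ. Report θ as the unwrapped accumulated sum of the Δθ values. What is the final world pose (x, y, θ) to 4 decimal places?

(0.1831, -0.0438, 1.3100)

step 1: ξ=(vx,vy,ωz)=(0.1500, 0.1050, 0.1000), dt=0.8 → body Δ=(0.1165, 0.0887, 0.0800) → world pose (0.1165, 0.0887, 0.0800)
step 2: ξ=(vx,vy,ωz)=(-0.0675, -0.3675, 0.1750), dt=1.2 → body Δ=(-0.0343, -0.4462, 0.2100) → world pose (0.1180, -0.3588, 0.2900)
step 3: ξ=(vx,vy,ωz)=(0.2700, 0.1650, 0.4000), dt=1.2 → body Δ=(0.2651, 0.2668, 0.4800) → world pose (0.2957, -0.0274, 0.7700)
step 4: ξ=(vx,vy,ωz)=(-0.0600, 0.0750, 0.4500), dt=1.2 → body Δ=(-0.0923, 0.0667, 0.5400) → world pose (0.1831, -0.0438, 1.3100)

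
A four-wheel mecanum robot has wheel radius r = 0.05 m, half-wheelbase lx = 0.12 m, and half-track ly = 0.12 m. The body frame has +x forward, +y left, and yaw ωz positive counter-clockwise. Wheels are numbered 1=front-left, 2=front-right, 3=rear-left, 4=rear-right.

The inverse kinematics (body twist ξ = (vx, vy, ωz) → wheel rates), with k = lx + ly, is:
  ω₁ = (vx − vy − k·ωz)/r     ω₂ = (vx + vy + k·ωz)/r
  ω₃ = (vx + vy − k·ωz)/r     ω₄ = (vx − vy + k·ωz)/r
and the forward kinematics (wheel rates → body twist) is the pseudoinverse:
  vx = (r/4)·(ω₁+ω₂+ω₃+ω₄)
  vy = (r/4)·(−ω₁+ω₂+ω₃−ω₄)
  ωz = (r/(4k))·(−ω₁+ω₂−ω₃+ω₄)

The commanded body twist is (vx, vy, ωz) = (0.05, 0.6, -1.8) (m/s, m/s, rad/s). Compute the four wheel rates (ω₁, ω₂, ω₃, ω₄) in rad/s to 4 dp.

(-2.3600, 4.3600, 21.6400, -19.6400)

k = lx + ly = 0.12 + 0.12 = 0.2400;  k·ωz = 0.2400·-1.8 = -0.4320
ω₁ (FL) = (vx − vy − k·ωz)/r = -0.1180/0.05 = -2.3600
ω₂ (FR) = (vx + vy + k·ωz)/r = 0.2180/0.05 = 4.3600
ω₃ (RL) = (vx + vy − k·ωz)/r = 1.0820/0.05 = 21.6400
ω₄ (RR) = (vx − vy + k·ωz)/r = -0.9820/0.05 = -19.6400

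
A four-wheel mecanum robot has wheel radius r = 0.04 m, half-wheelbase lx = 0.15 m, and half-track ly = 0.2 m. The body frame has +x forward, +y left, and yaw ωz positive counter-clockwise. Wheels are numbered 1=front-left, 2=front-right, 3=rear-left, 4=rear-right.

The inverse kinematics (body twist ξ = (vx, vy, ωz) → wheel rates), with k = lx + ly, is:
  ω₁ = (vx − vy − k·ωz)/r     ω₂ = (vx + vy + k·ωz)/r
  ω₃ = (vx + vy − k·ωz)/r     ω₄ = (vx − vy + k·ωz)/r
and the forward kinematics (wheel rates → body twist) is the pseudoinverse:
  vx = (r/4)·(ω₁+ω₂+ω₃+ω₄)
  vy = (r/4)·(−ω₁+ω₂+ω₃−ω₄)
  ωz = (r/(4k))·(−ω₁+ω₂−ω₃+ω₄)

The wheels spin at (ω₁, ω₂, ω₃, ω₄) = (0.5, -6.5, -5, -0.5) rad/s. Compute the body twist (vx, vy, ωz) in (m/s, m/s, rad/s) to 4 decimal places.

(-0.1150, -0.1150, -0.0714)

k = lx + ly = 0.15 + 0.2 = 0.3500
ω₁+ω₂+ω₃+ω₄ = -11.5000  →  vx = (0.04/4)·-11.5000 = -0.1150
−ω₁+ω₂+ω₃−ω₄ = -11.5000  →  vy = (0.04/4)·-11.5000 = -0.1150
−ω₁+ω₂−ω₃+ω₄ = -2.5000  →  ωz = (0.04/1.4000)·-2.5000 = -0.0714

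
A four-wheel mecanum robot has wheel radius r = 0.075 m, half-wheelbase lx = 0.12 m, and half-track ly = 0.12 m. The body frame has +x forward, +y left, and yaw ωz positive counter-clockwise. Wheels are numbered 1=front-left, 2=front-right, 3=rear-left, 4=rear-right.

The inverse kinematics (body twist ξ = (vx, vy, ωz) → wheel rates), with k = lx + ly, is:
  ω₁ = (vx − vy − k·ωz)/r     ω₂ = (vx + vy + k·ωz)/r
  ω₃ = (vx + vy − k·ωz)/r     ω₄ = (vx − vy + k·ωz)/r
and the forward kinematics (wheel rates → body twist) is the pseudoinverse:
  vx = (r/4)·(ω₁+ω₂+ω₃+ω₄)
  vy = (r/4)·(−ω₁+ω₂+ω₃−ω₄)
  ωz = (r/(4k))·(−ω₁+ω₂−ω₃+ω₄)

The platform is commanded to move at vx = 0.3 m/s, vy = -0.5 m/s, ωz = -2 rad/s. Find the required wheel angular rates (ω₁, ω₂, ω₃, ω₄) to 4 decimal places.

k = lx + ly = 0.12 + 0.12 = 0.2400;  k·ωz = 0.2400·-2 = -0.4800
ω₁ (FL) = (vx − vy − k·ωz)/r = 1.2800/0.075 = 17.0667
ω₂ (FR) = (vx + vy + k·ωz)/r = -0.6800/0.075 = -9.0667
ω₃ (RL) = (vx + vy − k·ωz)/r = 0.2800/0.075 = 3.7333
ω₄ (RR) = (vx − vy + k·ωz)/r = 0.3200/0.075 = 4.2667

(17.0667, -9.0667, 3.7333, 4.2667)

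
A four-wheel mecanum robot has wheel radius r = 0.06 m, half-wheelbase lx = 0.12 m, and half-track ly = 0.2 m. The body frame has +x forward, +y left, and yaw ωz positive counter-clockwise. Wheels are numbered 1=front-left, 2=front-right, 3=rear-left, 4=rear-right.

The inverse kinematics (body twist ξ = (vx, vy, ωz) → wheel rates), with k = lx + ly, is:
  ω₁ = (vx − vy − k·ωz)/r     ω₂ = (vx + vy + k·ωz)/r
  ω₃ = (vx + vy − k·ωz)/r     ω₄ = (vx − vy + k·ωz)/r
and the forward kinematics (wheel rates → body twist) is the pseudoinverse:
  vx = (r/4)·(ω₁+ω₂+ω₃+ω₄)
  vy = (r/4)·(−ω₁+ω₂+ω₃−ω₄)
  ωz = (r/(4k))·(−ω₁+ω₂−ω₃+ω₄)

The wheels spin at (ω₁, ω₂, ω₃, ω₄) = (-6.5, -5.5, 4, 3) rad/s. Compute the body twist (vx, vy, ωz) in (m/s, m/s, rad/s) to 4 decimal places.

k = lx + ly = 0.12 + 0.2 = 0.3200
ω₁+ω₂+ω₃+ω₄ = -5.0000  →  vx = (0.06/4)·-5.0000 = -0.0750
−ω₁+ω₂+ω₃−ω₄ = 2.0000  →  vy = (0.06/4)·2.0000 = 0.0300
−ω₁+ω₂−ω₃+ω₄ = 0.0000  →  ωz = (0.06/1.2800)·0.0000 = 0.0000

(-0.0750, 0.0300, 0.0000)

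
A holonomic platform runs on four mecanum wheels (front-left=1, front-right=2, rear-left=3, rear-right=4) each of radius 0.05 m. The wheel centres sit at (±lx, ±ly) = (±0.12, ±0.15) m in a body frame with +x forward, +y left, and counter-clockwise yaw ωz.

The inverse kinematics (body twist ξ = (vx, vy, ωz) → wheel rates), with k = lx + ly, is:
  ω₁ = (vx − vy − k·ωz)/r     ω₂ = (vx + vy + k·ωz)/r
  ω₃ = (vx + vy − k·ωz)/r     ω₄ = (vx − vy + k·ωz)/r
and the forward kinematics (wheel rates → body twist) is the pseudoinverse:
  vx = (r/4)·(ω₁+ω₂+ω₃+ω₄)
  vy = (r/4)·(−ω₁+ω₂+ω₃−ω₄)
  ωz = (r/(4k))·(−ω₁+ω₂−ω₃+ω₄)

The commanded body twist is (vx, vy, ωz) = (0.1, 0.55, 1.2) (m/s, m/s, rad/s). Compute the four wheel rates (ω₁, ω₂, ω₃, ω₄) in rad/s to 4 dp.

(-15.4800, 19.4800, 6.5200, -2.5200)

k = lx + ly = 0.12 + 0.15 = 0.2700;  k·ωz = 0.2700·1.2 = 0.3240
ω₁ (FL) = (vx − vy − k·ωz)/r = -0.7740/0.05 = -15.4800
ω₂ (FR) = (vx + vy + k·ωz)/r = 0.9740/0.05 = 19.4800
ω₃ (RL) = (vx + vy − k·ωz)/r = 0.3260/0.05 = 6.5200
ω₄ (RR) = (vx − vy + k·ωz)/r = -0.1260/0.05 = -2.5200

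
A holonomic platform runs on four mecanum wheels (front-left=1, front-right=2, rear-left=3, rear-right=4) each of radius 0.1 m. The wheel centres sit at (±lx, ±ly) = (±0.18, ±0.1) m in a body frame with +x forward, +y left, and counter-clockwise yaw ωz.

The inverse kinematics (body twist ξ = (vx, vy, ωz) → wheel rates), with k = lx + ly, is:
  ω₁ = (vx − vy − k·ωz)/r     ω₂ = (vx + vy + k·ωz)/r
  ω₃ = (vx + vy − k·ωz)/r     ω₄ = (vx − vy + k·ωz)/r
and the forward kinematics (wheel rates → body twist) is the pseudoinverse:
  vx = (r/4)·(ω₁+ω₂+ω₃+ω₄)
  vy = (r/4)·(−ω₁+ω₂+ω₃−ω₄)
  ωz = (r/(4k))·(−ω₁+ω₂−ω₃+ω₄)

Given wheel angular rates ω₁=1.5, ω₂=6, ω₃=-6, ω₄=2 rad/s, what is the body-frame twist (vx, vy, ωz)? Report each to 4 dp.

k = lx + ly = 0.18 + 0.1 = 0.2800
ω₁+ω₂+ω₃+ω₄ = 3.5000  →  vx = (0.1/4)·3.5000 = 0.0875
−ω₁+ω₂+ω₃−ω₄ = -3.5000  →  vy = (0.1/4)·-3.5000 = -0.0875
−ω₁+ω₂−ω₃+ω₄ = 12.5000  →  ωz = (0.1/1.1200)·12.5000 = 1.1161

(0.0875, -0.0875, 1.1161)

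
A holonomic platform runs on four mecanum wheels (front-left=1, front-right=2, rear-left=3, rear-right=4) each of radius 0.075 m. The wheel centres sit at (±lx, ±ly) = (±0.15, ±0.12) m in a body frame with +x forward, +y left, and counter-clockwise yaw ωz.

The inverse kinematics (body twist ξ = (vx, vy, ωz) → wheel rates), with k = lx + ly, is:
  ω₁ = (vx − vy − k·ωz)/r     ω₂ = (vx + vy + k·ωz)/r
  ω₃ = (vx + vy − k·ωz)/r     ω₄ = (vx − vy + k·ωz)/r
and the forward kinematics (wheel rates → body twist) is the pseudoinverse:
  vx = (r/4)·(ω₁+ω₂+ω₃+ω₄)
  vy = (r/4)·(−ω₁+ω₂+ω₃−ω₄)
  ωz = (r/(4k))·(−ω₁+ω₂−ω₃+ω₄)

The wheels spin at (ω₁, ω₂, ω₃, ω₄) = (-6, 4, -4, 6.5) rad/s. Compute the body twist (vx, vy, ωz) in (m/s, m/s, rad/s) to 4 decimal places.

(0.0094, -0.0094, 1.4236)

k = lx + ly = 0.15 + 0.12 = 0.2700
ω₁+ω₂+ω₃+ω₄ = 0.5000  →  vx = (0.075/4)·0.5000 = 0.0094
−ω₁+ω₂+ω₃−ω₄ = -0.5000  →  vy = (0.075/4)·-0.5000 = -0.0094
−ω₁+ω₂−ω₃+ω₄ = 20.5000  →  ωz = (0.075/1.0800)·20.5000 = 1.4236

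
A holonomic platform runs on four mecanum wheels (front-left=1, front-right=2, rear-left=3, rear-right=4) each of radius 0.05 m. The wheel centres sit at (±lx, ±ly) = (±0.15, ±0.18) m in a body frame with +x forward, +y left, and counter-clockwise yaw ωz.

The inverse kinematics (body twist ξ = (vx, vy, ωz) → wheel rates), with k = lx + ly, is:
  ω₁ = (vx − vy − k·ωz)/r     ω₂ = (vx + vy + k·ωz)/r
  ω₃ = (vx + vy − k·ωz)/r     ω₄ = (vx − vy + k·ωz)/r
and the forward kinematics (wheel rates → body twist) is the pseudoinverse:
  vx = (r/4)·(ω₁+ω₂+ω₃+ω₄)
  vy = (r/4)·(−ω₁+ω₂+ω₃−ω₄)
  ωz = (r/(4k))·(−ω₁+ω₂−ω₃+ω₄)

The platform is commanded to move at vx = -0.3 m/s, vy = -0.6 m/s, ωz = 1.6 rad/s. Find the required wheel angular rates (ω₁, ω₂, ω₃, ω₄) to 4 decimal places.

k = lx + ly = 0.15 + 0.18 = 0.3300;  k·ωz = 0.3300·1.6 = 0.5280
ω₁ (FL) = (vx − vy − k·ωz)/r = -0.2280/0.05 = -4.5600
ω₂ (FR) = (vx + vy + k·ωz)/r = -0.3720/0.05 = -7.4400
ω₃ (RL) = (vx + vy − k·ωz)/r = -1.4280/0.05 = -28.5600
ω₄ (RR) = (vx − vy + k·ωz)/r = 0.8280/0.05 = 16.5600

(-4.5600, -7.4400, -28.5600, 16.5600)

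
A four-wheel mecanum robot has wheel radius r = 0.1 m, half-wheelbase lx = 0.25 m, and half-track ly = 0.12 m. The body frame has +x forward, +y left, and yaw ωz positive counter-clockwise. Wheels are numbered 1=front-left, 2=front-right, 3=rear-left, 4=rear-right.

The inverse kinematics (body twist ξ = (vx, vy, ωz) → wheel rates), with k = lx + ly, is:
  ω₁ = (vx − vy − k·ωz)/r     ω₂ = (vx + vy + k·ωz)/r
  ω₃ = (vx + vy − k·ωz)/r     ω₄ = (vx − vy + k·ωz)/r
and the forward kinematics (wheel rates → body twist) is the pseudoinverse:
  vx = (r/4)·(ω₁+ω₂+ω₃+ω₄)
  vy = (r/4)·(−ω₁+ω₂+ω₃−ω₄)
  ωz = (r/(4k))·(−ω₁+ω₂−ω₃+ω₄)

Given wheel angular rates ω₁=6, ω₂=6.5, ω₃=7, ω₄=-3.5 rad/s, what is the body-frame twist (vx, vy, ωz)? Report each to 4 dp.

(0.4000, 0.2750, -0.6757)

k = lx + ly = 0.25 + 0.12 = 0.3700
ω₁+ω₂+ω₃+ω₄ = 16.0000  →  vx = (0.1/4)·16.0000 = 0.4000
−ω₁+ω₂+ω₃−ω₄ = 11.0000  →  vy = (0.1/4)·11.0000 = 0.2750
−ω₁+ω₂−ω₃+ω₄ = -10.0000  →  ωz = (0.1/1.4800)·-10.0000 = -0.6757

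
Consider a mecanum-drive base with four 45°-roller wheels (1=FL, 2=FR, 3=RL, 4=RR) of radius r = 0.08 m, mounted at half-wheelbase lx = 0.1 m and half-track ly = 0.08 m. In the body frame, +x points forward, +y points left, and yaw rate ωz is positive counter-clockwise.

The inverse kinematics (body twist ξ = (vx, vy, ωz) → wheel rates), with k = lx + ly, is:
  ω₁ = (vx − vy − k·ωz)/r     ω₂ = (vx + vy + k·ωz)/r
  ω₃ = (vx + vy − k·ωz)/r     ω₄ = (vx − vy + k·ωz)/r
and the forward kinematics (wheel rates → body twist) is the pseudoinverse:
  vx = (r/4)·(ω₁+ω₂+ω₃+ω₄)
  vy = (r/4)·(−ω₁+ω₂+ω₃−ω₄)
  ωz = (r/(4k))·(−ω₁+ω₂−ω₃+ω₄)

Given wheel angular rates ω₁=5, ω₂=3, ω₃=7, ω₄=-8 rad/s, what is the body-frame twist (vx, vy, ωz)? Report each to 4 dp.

(0.1400, 0.2600, -1.8889)

k = lx + ly = 0.1 + 0.08 = 0.1800
ω₁+ω₂+ω₃+ω₄ = 7.0000  →  vx = (0.08/4)·7.0000 = 0.1400
−ω₁+ω₂+ω₃−ω₄ = 13.0000  →  vy = (0.08/4)·13.0000 = 0.2600
−ω₁+ω₂−ω₃+ω₄ = -17.0000  →  ωz = (0.08/0.7200)·-17.0000 = -1.8889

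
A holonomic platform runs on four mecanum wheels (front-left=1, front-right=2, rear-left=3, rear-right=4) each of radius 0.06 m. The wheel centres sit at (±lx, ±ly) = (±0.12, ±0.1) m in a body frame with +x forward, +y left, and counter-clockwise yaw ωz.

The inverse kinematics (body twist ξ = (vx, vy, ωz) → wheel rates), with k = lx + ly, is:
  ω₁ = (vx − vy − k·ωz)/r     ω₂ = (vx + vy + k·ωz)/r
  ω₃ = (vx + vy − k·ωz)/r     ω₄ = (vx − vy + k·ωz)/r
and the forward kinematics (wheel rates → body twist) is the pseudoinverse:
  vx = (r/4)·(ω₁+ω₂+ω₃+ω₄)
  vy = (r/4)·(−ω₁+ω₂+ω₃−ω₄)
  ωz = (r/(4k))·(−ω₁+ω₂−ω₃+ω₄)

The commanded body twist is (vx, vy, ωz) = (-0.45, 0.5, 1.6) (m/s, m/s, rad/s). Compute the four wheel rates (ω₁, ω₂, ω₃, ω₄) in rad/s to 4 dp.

(-21.7000, 6.7000, -5.0333, -9.9667)

k = lx + ly = 0.12 + 0.1 = 0.2200;  k·ωz = 0.2200·1.6 = 0.3520
ω₁ (FL) = (vx − vy − k·ωz)/r = -1.3020/0.06 = -21.7000
ω₂ (FR) = (vx + vy + k·ωz)/r = 0.4020/0.06 = 6.7000
ω₃ (RL) = (vx + vy − k·ωz)/r = -0.3020/0.06 = -5.0333
ω₄ (RR) = (vx − vy + k·ωz)/r = -0.5980/0.06 = -9.9667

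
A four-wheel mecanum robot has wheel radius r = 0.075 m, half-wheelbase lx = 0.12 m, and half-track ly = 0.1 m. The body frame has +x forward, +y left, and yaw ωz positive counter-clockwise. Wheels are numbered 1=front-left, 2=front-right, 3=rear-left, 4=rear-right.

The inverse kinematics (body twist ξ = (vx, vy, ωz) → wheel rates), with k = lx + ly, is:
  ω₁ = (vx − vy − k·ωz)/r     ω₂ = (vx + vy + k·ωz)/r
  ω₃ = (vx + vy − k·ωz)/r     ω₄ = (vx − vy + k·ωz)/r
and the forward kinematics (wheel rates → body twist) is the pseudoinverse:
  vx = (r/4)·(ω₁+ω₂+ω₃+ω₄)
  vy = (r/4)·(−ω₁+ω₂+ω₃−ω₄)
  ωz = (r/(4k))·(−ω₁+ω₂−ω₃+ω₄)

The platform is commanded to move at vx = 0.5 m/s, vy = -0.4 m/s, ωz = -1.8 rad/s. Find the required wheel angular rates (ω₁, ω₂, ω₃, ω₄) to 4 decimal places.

(17.2800, -3.9467, 6.6133, 6.7200)

k = lx + ly = 0.12 + 0.1 = 0.2200;  k·ωz = 0.2200·-1.8 = -0.3960
ω₁ (FL) = (vx − vy − k·ωz)/r = 1.2960/0.075 = 17.2800
ω₂ (FR) = (vx + vy + k·ωz)/r = -0.2960/0.075 = -3.9467
ω₃ (RL) = (vx + vy − k·ωz)/r = 0.4960/0.075 = 6.6133
ω₄ (RR) = (vx − vy + k·ωz)/r = 0.5040/0.075 = 6.7200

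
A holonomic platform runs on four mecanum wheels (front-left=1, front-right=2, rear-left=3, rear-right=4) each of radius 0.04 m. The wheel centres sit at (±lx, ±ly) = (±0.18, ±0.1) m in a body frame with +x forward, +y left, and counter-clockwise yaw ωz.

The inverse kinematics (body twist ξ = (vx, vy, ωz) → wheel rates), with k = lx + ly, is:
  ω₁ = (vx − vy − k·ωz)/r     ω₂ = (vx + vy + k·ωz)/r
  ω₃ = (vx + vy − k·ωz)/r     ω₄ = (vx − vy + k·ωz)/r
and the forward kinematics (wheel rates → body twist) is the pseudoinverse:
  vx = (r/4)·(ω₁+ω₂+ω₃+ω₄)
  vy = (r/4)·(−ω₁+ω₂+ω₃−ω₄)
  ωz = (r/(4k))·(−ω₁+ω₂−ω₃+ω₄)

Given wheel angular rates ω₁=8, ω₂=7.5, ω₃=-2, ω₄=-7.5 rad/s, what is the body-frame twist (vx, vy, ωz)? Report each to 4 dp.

k = lx + ly = 0.18 + 0.1 = 0.2800
ω₁+ω₂+ω₃+ω₄ = 6.0000  →  vx = (0.04/4)·6.0000 = 0.0600
−ω₁+ω₂+ω₃−ω₄ = 5.0000  →  vy = (0.04/4)·5.0000 = 0.0500
−ω₁+ω₂−ω₃+ω₄ = -6.0000  →  ωz = (0.04/1.1200)·-6.0000 = -0.2143

(0.0600, 0.0500, -0.2143)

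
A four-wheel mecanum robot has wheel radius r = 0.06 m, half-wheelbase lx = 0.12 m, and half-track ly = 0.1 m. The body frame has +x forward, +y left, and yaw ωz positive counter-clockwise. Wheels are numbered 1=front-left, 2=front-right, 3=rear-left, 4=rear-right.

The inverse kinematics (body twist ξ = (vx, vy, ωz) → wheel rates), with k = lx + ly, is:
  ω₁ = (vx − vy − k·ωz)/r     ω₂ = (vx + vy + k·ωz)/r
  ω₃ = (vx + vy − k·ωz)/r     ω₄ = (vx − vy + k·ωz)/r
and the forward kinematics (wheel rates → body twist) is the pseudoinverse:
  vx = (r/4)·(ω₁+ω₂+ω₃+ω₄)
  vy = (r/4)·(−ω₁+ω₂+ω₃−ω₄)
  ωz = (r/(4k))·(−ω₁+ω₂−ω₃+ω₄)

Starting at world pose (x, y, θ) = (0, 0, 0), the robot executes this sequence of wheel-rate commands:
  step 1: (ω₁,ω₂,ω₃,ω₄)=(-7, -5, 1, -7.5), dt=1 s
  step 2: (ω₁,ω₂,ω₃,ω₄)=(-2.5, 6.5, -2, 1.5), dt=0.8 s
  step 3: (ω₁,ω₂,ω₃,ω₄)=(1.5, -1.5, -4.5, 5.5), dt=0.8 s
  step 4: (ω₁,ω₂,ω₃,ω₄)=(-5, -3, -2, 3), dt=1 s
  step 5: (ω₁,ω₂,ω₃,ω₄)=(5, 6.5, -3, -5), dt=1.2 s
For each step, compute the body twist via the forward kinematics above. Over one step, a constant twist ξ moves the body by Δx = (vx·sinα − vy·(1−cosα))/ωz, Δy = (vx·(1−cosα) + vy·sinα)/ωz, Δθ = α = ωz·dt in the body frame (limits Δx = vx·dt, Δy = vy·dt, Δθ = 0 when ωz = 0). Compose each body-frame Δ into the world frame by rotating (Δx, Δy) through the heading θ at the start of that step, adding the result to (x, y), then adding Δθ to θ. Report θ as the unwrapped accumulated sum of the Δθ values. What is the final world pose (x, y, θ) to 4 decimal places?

(-0.1710, 0.1145, 1.0568)

step 1: ξ=(vx,vy,ωz)=(-0.2775, 0.1575, -0.4432), dt=1.0 → body Δ=(-0.2342, 0.2129, -0.4432) → world pose (-0.2342, 0.2129, -0.4432)
step 2: ξ=(vx,vy,ωz)=(0.0525, 0.0825, 0.8523), dt=0.8 → body Δ=(0.0172, 0.0748, 0.6818) → world pose (-0.1866, 0.2731, 0.2386)
step 3: ξ=(vx,vy,ωz)=(0.0150, -0.1950, 0.4773), dt=0.8 → body Δ=(0.0411, -0.1500, 0.3818) → world pose (-0.1112, 0.1371, 0.6205)
step 4: ξ=(vx,vy,ωz)=(-0.1050, -0.0450, 0.4773), dt=1.0 → body Δ=(-0.0905, -0.0679, 0.4773) → world pose (-0.1453, 0.0292, 1.0977)
step 5: ξ=(vx,vy,ωz)=(0.0525, 0.0525, -0.0341), dt=1.2 → body Δ=(0.0643, 0.0617, -0.0409) → world pose (-0.1710, 0.1145, 1.0568)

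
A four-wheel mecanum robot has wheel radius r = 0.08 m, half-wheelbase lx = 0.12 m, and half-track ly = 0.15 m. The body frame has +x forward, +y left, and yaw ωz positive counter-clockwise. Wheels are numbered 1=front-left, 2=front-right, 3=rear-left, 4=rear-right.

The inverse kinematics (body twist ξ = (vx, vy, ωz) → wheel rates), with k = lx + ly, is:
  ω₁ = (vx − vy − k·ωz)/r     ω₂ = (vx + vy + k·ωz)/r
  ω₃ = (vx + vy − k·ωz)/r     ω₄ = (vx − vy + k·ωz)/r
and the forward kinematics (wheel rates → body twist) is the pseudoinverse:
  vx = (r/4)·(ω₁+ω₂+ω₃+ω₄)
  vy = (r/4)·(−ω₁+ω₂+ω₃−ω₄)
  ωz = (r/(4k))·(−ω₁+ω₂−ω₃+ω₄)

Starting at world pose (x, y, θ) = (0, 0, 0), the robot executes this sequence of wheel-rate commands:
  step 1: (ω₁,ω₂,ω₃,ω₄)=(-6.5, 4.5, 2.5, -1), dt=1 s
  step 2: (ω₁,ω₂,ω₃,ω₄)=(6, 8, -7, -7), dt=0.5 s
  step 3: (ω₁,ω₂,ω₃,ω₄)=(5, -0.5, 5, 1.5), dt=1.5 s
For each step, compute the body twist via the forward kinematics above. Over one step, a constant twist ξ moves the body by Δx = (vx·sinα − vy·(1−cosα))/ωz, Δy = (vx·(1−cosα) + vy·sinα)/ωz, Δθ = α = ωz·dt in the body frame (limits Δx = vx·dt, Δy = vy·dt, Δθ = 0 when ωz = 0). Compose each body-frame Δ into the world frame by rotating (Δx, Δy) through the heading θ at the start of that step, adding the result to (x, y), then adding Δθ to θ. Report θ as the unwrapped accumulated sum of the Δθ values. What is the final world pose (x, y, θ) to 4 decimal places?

(0.2220, 0.2730, -0.3704)

step 1: ξ=(vx,vy,ωz)=(-0.0100, 0.2900, 0.5556), dt=1.0 → body Δ=(-0.0880, 0.2726, 0.5556) → world pose (-0.0880, 0.2726, 0.5556)
step 2: ξ=(vx,vy,ωz)=(0.0000, 0.0400, 0.1481), dt=0.5 → body Δ=(-0.0007, 0.0200, 0.0741) → world pose (-0.0992, 0.2892, 0.6296)
step 3: ξ=(vx,vy,ωz)=(0.2200, -0.0400, -0.6667), dt=1.5 → body Δ=(0.2501, -0.2022, -1.0000) → world pose (0.2220, 0.2730, -0.3704)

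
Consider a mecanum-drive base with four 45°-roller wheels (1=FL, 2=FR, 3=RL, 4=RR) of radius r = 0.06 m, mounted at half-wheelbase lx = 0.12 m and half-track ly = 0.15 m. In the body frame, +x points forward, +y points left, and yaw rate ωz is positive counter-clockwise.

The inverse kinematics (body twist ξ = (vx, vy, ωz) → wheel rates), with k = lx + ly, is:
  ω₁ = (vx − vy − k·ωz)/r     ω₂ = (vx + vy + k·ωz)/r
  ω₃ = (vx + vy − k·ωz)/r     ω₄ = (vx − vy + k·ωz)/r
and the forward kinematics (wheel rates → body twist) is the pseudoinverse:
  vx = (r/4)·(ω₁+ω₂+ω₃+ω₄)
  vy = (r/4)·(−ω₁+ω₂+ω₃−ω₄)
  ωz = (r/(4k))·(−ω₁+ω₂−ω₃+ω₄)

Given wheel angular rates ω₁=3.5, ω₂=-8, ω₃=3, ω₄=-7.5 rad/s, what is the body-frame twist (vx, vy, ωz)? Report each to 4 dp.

k = lx + ly = 0.12 + 0.15 = 0.2700
ω₁+ω₂+ω₃+ω₄ = -9.0000  →  vx = (0.06/4)·-9.0000 = -0.1350
−ω₁+ω₂+ω₃−ω₄ = -1.0000  →  vy = (0.06/4)·-1.0000 = -0.0150
−ω₁+ω₂−ω₃+ω₄ = -22.0000  →  ωz = (0.06/1.0800)·-22.0000 = -1.2222

(-0.1350, -0.0150, -1.2222)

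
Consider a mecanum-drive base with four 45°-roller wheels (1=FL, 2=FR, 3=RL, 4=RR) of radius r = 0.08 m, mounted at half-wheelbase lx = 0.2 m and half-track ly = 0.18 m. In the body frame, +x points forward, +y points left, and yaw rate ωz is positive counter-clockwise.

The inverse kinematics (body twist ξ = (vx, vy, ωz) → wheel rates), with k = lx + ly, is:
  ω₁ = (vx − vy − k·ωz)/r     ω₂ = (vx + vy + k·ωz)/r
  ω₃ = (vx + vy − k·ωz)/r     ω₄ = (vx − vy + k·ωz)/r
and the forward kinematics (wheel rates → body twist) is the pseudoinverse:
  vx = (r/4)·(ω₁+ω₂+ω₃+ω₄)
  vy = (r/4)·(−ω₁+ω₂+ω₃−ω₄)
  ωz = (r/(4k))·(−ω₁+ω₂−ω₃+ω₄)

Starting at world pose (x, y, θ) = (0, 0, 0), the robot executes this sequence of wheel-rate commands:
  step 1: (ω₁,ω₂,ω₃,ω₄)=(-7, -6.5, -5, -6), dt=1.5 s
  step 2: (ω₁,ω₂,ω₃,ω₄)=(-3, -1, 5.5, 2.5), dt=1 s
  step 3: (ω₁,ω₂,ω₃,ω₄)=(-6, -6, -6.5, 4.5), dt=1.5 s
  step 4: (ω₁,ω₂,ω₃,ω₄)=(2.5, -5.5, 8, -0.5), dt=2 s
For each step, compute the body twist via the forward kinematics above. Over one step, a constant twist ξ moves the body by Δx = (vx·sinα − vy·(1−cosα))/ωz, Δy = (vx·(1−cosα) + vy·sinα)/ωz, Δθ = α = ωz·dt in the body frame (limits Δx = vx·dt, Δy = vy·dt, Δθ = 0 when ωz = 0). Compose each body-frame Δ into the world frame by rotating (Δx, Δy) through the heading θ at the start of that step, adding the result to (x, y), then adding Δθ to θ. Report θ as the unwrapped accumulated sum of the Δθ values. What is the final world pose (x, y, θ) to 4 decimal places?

(-0.7645, -0.2808, -0.9605)

step 1: ξ=(vx,vy,ωz)=(-0.4900, 0.0300, -0.0263), dt=1.5 → body Δ=(-0.7339, 0.0595, -0.0395) → world pose (-0.7339, 0.0595, -0.0395)
step 2: ξ=(vx,vy,ωz)=(0.0800, 0.1000, -0.0526), dt=1.0 → body Δ=(0.0826, 0.0978, -0.0526) → world pose (-0.6475, 0.1540, -0.0921)
step 3: ξ=(vx,vy,ωz)=(-0.2800, -0.2200, 0.5789), dt=1.5 → body Δ=(-0.2347, -0.4612, 0.8684) → world pose (-0.9236, -0.2837, 0.7763)
step 4: ξ=(vx,vy,ωz)=(0.0900, 0.0100, -0.8684), dt=2.0 → body Δ=(0.1156, -0.1094, -1.7368) → world pose (-0.7645, -0.2808, -0.9605)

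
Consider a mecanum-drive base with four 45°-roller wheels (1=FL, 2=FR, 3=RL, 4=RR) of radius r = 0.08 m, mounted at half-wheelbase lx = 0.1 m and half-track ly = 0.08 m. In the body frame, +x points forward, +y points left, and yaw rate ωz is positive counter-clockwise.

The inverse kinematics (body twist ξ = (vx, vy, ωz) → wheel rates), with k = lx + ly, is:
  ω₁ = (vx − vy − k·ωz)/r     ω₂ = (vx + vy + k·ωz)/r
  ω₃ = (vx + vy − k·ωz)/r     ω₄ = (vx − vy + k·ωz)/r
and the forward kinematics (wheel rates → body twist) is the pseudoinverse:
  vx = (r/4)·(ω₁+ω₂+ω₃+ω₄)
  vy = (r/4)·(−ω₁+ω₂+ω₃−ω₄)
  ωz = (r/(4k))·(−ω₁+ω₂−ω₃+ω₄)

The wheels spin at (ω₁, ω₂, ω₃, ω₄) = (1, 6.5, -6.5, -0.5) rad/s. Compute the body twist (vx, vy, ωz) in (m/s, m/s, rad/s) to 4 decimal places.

k = lx + ly = 0.1 + 0.08 = 0.1800
ω₁+ω₂+ω₃+ω₄ = 0.5000  →  vx = (0.08/4)·0.5000 = 0.0100
−ω₁+ω₂+ω₃−ω₄ = -0.5000  →  vy = (0.08/4)·-0.5000 = -0.0100
−ω₁+ω₂−ω₃+ω₄ = 11.5000  →  ωz = (0.08/0.7200)·11.5000 = 1.2778

(0.0100, -0.0100, 1.2778)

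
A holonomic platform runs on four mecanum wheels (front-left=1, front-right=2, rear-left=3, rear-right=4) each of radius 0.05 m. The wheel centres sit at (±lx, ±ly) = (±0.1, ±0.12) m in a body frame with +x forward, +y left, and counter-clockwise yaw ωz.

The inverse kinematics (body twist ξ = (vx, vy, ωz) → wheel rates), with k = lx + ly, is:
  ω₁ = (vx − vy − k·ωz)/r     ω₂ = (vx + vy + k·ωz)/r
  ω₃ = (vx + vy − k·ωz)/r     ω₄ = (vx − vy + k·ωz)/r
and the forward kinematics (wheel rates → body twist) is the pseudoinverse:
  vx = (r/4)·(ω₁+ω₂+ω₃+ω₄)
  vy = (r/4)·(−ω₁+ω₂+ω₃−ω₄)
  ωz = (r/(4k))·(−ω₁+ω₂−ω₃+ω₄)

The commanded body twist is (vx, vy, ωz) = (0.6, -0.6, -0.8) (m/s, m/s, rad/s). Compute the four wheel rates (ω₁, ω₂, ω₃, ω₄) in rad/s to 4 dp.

(27.5200, -3.5200, 3.5200, 20.4800)

k = lx + ly = 0.1 + 0.12 = 0.2200;  k·ωz = 0.2200·-0.8 = -0.1760
ω₁ (FL) = (vx − vy − k·ωz)/r = 1.3760/0.05 = 27.5200
ω₂ (FR) = (vx + vy + k·ωz)/r = -0.1760/0.05 = -3.5200
ω₃ (RL) = (vx + vy − k·ωz)/r = 0.1760/0.05 = 3.5200
ω₄ (RR) = (vx − vy + k·ωz)/r = 1.0240/0.05 = 20.4800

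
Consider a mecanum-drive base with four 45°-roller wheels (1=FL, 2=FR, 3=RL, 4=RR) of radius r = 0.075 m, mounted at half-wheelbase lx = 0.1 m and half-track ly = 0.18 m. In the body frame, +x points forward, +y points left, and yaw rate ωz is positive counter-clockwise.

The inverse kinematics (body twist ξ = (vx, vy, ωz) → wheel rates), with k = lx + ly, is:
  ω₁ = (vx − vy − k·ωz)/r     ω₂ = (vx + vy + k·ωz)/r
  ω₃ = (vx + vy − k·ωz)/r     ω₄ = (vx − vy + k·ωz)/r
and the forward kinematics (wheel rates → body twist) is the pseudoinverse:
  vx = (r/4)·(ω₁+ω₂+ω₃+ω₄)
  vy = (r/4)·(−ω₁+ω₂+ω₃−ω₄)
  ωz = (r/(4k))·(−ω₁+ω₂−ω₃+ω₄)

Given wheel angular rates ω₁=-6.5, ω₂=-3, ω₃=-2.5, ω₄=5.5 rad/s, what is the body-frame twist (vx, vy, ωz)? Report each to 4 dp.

k = lx + ly = 0.1 + 0.18 = 0.2800
ω₁+ω₂+ω₃+ω₄ = -6.5000  →  vx = (0.075/4)·-6.5000 = -0.1219
−ω₁+ω₂+ω₃−ω₄ = -4.5000  →  vy = (0.075/4)·-4.5000 = -0.0844
−ω₁+ω₂−ω₃+ω₄ = 11.5000  →  ωz = (0.075/1.1200)·11.5000 = 0.7701

(-0.1219, -0.0844, 0.7701)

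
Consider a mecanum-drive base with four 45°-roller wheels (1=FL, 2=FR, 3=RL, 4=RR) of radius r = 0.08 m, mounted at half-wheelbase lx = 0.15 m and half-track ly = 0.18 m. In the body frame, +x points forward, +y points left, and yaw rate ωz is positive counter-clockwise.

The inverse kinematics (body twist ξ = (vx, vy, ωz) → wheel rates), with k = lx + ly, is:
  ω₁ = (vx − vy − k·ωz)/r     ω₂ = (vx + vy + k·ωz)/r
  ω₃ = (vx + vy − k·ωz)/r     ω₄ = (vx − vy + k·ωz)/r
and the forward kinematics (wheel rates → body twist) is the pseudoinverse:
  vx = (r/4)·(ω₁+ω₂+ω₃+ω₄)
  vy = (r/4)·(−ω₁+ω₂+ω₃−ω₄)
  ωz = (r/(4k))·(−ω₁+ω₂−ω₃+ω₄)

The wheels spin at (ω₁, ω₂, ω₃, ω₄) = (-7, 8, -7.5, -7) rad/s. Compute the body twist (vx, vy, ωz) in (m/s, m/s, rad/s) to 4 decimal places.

k = lx + ly = 0.15 + 0.18 = 0.3300
ω₁+ω₂+ω₃+ω₄ = -13.5000  →  vx = (0.08/4)·-13.5000 = -0.2700
−ω₁+ω₂+ω₃−ω₄ = 14.5000  →  vy = (0.08/4)·14.5000 = 0.2900
−ω₁+ω₂−ω₃+ω₄ = 15.5000  →  ωz = (0.08/1.3200)·15.5000 = 0.9394

(-0.2700, 0.2900, 0.9394)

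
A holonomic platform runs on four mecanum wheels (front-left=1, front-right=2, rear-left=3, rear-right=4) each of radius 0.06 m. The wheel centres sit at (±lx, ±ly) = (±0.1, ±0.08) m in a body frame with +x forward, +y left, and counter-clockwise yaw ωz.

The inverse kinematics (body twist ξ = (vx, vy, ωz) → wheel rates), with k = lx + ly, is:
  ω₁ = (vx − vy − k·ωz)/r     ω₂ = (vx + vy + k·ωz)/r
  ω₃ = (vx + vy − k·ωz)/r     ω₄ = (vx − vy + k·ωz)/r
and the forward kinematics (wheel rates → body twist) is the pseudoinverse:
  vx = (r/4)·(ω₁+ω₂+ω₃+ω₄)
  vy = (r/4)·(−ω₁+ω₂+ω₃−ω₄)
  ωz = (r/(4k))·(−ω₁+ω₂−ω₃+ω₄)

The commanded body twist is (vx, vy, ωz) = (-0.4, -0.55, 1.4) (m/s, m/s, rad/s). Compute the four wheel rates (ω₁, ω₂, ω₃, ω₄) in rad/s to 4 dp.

k = lx + ly = 0.1 + 0.08 = 0.1800;  k·ωz = 0.1800·1.4 = 0.2520
ω₁ (FL) = (vx − vy − k·ωz)/r = -0.1020/0.06 = -1.7000
ω₂ (FR) = (vx + vy + k·ωz)/r = -0.6980/0.06 = -11.6333
ω₃ (RL) = (vx + vy − k·ωz)/r = -1.2020/0.06 = -20.0333
ω₄ (RR) = (vx − vy + k·ωz)/r = 0.4020/0.06 = 6.7000

(-1.7000, -11.6333, -20.0333, 6.7000)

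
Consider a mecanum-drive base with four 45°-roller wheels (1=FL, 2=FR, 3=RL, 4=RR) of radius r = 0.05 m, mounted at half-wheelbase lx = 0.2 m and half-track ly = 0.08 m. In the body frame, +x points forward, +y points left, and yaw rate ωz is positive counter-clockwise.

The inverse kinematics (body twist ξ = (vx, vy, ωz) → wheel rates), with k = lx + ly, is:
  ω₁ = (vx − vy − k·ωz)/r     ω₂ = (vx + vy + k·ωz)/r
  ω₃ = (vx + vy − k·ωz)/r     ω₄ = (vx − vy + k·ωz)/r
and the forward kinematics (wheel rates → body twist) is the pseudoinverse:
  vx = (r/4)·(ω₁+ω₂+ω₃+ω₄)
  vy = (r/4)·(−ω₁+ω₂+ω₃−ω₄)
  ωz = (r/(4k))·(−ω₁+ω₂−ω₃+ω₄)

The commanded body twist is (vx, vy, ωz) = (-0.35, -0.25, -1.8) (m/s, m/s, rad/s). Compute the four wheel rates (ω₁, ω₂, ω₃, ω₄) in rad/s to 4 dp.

k = lx + ly = 0.2 + 0.08 = 0.2800;  k·ωz = 0.2800·-1.8 = -0.5040
ω₁ (FL) = (vx − vy − k·ωz)/r = 0.4040/0.05 = 8.0800
ω₂ (FR) = (vx + vy + k·ωz)/r = -1.1040/0.05 = -22.0800
ω₃ (RL) = (vx + vy − k·ωz)/r = -0.0960/0.05 = -1.9200
ω₄ (RR) = (vx − vy + k·ωz)/r = -0.6040/0.05 = -12.0800

(8.0800, -22.0800, -1.9200, -12.0800)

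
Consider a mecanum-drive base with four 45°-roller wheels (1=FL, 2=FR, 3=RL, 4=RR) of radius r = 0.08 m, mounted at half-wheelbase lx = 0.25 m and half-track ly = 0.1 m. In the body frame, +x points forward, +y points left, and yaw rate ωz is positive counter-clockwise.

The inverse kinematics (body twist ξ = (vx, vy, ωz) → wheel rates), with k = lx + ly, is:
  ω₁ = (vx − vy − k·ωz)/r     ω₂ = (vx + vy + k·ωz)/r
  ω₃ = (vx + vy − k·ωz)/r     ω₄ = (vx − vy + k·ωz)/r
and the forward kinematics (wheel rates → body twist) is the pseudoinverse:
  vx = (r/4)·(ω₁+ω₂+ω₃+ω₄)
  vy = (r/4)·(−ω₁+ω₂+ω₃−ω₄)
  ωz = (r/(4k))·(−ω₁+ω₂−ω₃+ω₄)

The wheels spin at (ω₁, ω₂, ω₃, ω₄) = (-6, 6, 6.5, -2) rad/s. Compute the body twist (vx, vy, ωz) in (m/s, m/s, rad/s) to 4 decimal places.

(0.0900, 0.4100, 0.2000)

k = lx + ly = 0.25 + 0.1 = 0.3500
ω₁+ω₂+ω₃+ω₄ = 4.5000  →  vx = (0.08/4)·4.5000 = 0.0900
−ω₁+ω₂+ω₃−ω₄ = 20.5000  →  vy = (0.08/4)·20.5000 = 0.4100
−ω₁+ω₂−ω₃+ω₄ = 3.5000  →  ωz = (0.08/1.4000)·3.5000 = 0.2000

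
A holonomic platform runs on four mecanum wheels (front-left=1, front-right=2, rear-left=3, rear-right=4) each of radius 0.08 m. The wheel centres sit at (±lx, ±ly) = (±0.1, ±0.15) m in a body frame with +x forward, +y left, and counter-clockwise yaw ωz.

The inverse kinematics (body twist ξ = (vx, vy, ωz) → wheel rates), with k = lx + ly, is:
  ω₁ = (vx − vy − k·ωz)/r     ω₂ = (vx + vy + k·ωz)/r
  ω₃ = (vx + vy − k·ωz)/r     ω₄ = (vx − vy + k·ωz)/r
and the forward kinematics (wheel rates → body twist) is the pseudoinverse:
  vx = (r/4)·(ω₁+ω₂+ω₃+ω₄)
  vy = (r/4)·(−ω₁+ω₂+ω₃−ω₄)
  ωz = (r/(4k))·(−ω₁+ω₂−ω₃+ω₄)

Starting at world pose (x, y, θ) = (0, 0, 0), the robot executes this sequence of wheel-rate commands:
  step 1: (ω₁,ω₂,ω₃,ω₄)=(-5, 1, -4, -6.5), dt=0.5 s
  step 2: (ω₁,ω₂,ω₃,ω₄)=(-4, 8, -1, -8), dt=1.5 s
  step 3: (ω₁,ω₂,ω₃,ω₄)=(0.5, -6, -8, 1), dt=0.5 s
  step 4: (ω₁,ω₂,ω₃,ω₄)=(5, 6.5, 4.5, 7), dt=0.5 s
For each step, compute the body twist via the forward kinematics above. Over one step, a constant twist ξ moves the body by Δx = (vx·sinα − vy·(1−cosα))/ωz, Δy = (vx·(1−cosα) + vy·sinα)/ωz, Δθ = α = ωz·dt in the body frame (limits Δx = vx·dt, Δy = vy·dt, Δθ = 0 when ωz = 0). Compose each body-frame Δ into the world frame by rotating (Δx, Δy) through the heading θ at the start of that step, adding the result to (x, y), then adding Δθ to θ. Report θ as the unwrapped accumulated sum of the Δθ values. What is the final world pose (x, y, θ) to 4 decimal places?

(-0.3541, 0.4986, 1.0000)

step 1: ξ=(vx,vy,ωz)=(-0.2900, 0.1700, 0.2800), dt=0.5 → body Δ=(-0.1505, 0.0746, 0.1400) → world pose (-0.1505, 0.0746, 0.1400)
step 2: ξ=(vx,vy,ωz)=(-0.1000, 0.3800, 0.4000), dt=1.5 → body Δ=(-0.3071, 0.4927, 0.6000) → world pose (-0.5233, 0.5197, 0.7400)
step 3: ξ=(vx,vy,ωz)=(-0.2500, -0.3100, 0.2000), dt=0.5 → body Δ=(-0.1170, -0.1610, 0.1000) → world pose (-0.5012, 0.3219, 0.8400)
step 4: ξ=(vx,vy,ωz)=(0.4600, -0.0200, 0.3200), dt=0.5 → body Δ=(0.2298, 0.0084, 0.1600) → world pose (-0.3541, 0.4986, 1.0000)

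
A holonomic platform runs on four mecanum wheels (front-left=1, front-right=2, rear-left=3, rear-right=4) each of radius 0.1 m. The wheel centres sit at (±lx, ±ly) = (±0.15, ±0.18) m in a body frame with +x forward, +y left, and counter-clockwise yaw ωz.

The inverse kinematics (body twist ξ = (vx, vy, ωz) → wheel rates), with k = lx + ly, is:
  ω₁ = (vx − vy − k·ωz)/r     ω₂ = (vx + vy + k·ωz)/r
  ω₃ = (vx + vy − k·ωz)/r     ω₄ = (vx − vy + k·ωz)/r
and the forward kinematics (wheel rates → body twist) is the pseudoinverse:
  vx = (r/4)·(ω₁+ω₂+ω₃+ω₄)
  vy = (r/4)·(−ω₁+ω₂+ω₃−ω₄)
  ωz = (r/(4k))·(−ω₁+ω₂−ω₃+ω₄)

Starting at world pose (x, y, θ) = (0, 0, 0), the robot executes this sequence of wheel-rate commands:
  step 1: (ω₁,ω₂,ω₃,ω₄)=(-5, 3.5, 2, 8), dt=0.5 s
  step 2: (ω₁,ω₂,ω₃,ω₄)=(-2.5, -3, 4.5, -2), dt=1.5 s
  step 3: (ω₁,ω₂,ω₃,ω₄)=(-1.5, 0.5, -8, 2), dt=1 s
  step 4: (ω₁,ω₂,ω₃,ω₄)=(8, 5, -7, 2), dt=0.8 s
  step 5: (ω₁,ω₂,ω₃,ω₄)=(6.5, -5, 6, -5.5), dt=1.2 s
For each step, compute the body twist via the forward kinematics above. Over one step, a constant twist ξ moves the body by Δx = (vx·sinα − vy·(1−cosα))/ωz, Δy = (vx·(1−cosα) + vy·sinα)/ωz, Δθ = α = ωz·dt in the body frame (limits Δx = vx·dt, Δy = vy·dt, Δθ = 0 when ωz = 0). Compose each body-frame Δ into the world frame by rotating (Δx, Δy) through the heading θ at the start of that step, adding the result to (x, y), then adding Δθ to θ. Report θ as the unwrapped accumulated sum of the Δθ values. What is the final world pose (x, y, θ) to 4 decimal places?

step 1: ξ=(vx,vy,ωz)=(0.2125, 0.0625, 1.0985), dt=0.5 → body Δ=(0.0926, 0.0582, 0.5492) → world pose (0.0926, 0.0582, 0.5492)
step 2: ξ=(vx,vy,ωz)=(-0.0750, 0.1500, -0.5303), dt=1.5 → body Δ=(-0.0161, 0.2444, -0.7955) → world pose (-0.0488, 0.2582, -0.2462)
step 3: ξ=(vx,vy,ωz)=(-0.1750, -0.2000, 0.9091), dt=1.0 → body Δ=(-0.0671, -0.2478, 0.9091) → world pose (-0.1742, 0.0343, 0.6629)
step 4: ξ=(vx,vy,ωz)=(0.2000, -0.3000, 0.4545), dt=0.8 → body Δ=(0.1997, -0.2060, 0.3636) → world pose (0.1099, -0.0052, 1.0265)
step 5: ξ=(vx,vy,ωz)=(0.0500, 0.0000, -1.7424), dt=1.2 → body Δ=(0.0249, -0.0430, -2.0909) → world pose (0.1596, -0.0062, -1.0644)

(0.1596, -0.0062, -1.0644)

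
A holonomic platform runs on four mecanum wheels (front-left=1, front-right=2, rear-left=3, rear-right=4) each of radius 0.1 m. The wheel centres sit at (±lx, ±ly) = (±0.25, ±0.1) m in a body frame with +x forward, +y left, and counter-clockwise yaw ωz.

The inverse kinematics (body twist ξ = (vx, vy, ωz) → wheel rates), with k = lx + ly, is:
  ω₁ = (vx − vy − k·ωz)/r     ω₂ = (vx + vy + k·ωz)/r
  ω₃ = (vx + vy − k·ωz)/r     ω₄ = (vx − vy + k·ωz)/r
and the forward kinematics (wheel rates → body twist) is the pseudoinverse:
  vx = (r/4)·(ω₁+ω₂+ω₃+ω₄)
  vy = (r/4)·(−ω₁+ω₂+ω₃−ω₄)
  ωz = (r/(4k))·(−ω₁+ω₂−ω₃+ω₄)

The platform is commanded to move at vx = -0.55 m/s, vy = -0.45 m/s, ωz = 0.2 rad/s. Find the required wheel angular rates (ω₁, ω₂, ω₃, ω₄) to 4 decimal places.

k = lx + ly = 0.25 + 0.1 = 0.3500;  k·ωz = 0.3500·0.2 = 0.0700
ω₁ (FL) = (vx − vy − k·ωz)/r = -0.1700/0.1 = -1.7000
ω₂ (FR) = (vx + vy + k·ωz)/r = -0.9300/0.1 = -9.3000
ω₃ (RL) = (vx + vy − k·ωz)/r = -1.0700/0.1 = -10.7000
ω₄ (RR) = (vx − vy + k·ωz)/r = -0.0300/0.1 = -0.3000

(-1.7000, -9.3000, -10.7000, -0.3000)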